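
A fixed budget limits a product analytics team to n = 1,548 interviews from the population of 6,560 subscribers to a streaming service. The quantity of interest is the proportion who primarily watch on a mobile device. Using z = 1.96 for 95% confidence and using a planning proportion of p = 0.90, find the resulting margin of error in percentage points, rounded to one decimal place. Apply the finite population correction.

Finite-population factor: (N−n)/(N−1) = (6560−1548)/(6560−1) = 0.7641.
SE(p̂) = √[p(1−p)/n · (N−n)/(N−1)] = √[0.0900/1548 × 0.7641] = 0.00667.
E = z × SE = 1.96 × 0.00667 = 0.01306 ≈ 1.3 percentage points.

1.3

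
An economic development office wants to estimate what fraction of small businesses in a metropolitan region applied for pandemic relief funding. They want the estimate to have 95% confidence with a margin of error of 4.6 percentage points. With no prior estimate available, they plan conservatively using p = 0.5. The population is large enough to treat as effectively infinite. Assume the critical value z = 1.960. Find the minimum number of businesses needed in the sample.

With p = 0.5, p(1−p) = 0.25.
n = z²·p(1−p)/E² = 1.960² × 0.2500 / 0.046² = 3.8416 × 0.2500 / 0.002116 ≈ 453.88.
Rounding up gives n = 454.

454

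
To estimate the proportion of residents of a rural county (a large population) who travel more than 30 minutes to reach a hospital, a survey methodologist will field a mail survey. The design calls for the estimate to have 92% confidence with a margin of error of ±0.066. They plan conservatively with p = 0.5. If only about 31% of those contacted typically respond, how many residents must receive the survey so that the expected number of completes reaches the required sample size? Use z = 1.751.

Completed interviews needed: n₀ = 1.751² × 0.2500 / 0.066² ≈ 175.96 → 176.
At a 31% response rate, contacts needed = 176 / 0.31 ≈ 567.74 → 568.

568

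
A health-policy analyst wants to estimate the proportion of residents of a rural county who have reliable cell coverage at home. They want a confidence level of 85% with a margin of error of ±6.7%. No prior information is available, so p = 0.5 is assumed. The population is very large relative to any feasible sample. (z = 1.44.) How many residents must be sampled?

116

With p = 0.5, p(1−p) = 0.25.
n = z²·p(1−p)/E² = 1.44² × 0.2500 / 0.067² = 2.0736 × 0.2500 / 0.004489 ≈ 115.48.
Rounding up gives n = 116.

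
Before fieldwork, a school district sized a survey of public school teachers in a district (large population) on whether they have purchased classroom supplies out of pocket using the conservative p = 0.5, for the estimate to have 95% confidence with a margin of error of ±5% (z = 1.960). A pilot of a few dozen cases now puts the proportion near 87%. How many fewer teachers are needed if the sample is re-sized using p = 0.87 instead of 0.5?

Conservative (p = 0.5): n = 1.960² × 0.25 / 0.050² ≈ 384.16 → 385.
Using p = 0.87: p(1−p) = 0.1131, so n = 1.960² × 0.1131 / 0.050² ≈ 173.79 → 174.
Reduction: 385 − 174 = 211.

211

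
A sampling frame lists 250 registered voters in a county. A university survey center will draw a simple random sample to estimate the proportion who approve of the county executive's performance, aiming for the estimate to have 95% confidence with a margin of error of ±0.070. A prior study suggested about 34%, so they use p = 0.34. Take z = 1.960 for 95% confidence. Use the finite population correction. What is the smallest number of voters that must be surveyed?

Unadjusted: n₀ = 1.960² × 0.34 × 0.66 / 0.070² ≈ 175.93, so n₀ = 176.
Finite population correction with N = 250: n = n₀ / (1 + (n₀−1)/N) = 176 / (1 + 175/250) = 176 / 1.7000 ≈ 103.53.
Rounding up, n = 104.

104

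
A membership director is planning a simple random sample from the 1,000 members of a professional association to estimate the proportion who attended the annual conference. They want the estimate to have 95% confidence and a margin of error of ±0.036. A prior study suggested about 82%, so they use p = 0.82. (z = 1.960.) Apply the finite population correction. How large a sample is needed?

Unadjusted: n₀ = 1.960² × 0.82 × 0.18 / 0.036² ≈ 437.52, so n₀ = 438.
Finite population correction with N = 1,000: n = n₀ / (1 + (n₀−1)/N) = 438 / (1 + 437/1000) = 438 / 1.4370 ≈ 304.80.
Rounding up, n = 305.

305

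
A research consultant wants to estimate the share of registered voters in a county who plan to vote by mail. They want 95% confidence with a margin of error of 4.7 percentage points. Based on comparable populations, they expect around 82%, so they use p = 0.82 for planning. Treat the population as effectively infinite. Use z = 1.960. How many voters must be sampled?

With p = 0.82, p(1−p) = 0.1476.
n = z²·p(1−p)/E² = 1.960² × 0.1476 / 0.047² = 3.8416 × 0.1476 / 0.002209 ≈ 256.69.
Rounding up gives n = 257.

257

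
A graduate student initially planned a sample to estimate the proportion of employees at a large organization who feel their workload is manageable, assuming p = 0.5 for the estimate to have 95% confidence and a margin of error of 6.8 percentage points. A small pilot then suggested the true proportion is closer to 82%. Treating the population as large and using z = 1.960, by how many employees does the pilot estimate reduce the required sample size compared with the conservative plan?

Conservative (p = 0.5): n = 1.960² × 0.25 / 0.068² ≈ 207.70 → 208.
Using p = 0.82: p(1−p) = 0.1476, so n = 1.960² × 0.1476 / 0.068² ≈ 122.63 → 123.
Reduction: 208 − 123 = 85.

85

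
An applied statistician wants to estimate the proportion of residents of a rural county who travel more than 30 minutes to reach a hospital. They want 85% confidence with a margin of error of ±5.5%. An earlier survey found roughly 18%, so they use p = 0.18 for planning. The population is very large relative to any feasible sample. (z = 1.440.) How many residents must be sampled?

102

With p = 0.18, p(1−p) = 0.1476.
n = z²·p(1−p)/E² = 1.440² × 0.1476 / 0.055² = 2.0736 × 0.1476 / 0.003025 ≈ 101.18.
Rounding up gives n = 102.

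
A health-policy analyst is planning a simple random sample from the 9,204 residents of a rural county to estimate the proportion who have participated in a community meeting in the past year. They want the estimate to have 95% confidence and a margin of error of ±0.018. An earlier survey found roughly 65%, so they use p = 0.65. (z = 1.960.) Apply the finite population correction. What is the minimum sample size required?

2087

Unadjusted: n₀ = 1.960² × 0.65 × 0.35 / 0.018² ≈ 2697.42, so n₀ = 2698.
Finite population correction with N = 9,204: n = n₀ / (1 + (n₀−1)/N) = 2698 / (1 + 2697/9204) = 2698 / 1.2930 ≈ 2086.58.
Rounding up, n = 2087.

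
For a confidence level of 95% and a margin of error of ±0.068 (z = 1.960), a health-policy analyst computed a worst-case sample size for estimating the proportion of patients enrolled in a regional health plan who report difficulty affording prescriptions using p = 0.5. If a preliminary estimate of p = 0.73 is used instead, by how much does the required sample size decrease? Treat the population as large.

44

Conservative (p = 0.5): n = 1.960² × 0.25 / 0.068² ≈ 207.70 → 208.
Using p = 0.73: p(1−p) = 0.1971, so n = 1.960² × 0.1971 / 0.068² ≈ 163.75 → 164.
Reduction: 208 − 164 = 44.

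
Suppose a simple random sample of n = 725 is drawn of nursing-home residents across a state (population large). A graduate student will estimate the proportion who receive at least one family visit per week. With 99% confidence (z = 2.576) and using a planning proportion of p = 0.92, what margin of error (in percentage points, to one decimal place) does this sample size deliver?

SE(p̂) = √[p(1−p)/n] = √[0.0736/725] = 0.01008.
E = z × SE = 2.576 × 0.01008 = 0.02595, or 2.6 percentage points.

2.6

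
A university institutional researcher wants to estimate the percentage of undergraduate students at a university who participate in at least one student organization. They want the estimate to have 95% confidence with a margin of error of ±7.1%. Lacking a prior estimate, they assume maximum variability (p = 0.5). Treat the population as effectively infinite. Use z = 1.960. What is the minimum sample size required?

With p = 0.5, p(1−p) = 0.25.
n = z²·p(1−p)/E² = 1.960² × 0.2500 / 0.071² = 3.8416 × 0.2500 / 0.005041 ≈ 190.52.
Rounding up gives n = 191.

191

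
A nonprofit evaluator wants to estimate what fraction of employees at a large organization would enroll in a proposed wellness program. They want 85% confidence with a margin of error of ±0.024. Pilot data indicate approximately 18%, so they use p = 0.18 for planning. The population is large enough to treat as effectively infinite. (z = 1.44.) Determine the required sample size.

532

With p = 0.18, p(1−p) = 0.1476.
n = z²·p(1−p)/E² = 1.44² × 0.1476 / 0.024² = 2.0736 × 0.1476 / 0.000576 ≈ 531.36.
Rounding up gives n = 532.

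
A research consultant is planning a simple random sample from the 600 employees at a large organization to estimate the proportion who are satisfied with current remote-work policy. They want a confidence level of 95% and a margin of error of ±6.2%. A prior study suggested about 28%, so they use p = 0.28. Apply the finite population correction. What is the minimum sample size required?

For 95% confidence, z = 1.960.
Unadjusted: n₀ = 1.960² × 0.28 × 0.72 / 0.062² ≈ 201.47, so n₀ = 202.
Finite population correction with N = 600: n = n₀ / (1 + (n₀−1)/N) = 202 / (1 + 201/600) = 202 / 1.3350 ≈ 151.31.
Rounding up, n = 152.

152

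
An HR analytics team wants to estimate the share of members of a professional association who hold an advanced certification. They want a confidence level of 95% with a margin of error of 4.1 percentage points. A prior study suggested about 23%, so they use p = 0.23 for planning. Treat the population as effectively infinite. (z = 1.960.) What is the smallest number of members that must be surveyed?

With p = 0.23, p(1−p) = 0.1771.
n = z²·p(1−p)/E² = 1.960² × 0.1771 / 0.041² = 3.8416 × 0.1771 / 0.001681 ≈ 404.73.
Rounding up gives n = 405.

405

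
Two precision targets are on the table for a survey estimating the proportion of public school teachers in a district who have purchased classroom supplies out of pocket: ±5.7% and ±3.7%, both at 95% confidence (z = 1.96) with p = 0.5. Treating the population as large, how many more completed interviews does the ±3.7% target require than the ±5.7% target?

406

At ±5.7%: n = 1.96² × 0.2500 / 0.057² ≈ 295.60 → 296.
At ±3.7%: n = 1.96² × 0.2500 / 0.037² ≈ 701.53 → 702.
Additional respondents: 702 − 296 = 406.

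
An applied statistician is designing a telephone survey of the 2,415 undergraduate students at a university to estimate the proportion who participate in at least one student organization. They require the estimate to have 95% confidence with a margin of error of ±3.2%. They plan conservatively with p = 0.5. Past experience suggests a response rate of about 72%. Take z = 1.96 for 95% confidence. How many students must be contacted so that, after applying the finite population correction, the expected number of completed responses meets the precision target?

939

Completed interviews needed (unadjusted): n₀ = 1.96² × 0.2500 / 0.032² ≈ 937.89 → 938.
FPC for N = 2,415: n = 938 / (1 + 937/2415) = 938 / 1.3880 ≈ 675.80 → 676.
At a 72% response rate, contacts needed = 676 / 0.72 ≈ 938.89 → 939.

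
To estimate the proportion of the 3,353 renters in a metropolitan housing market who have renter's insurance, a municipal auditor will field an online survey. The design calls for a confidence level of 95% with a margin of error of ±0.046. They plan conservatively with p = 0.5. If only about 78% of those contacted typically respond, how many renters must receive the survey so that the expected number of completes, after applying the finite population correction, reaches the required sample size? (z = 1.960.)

513

Completed interviews needed (unadjusted): n₀ = 1.960² × 0.2500 / 0.046² ≈ 453.88 → 454.
FPC for N = 3,353: n = 454 / (1 + 453/3353) = 454 / 1.1351 ≈ 399.96 → 400.
At a 78% response rate, contacts needed = 400 / 0.78 ≈ 512.82 → 513.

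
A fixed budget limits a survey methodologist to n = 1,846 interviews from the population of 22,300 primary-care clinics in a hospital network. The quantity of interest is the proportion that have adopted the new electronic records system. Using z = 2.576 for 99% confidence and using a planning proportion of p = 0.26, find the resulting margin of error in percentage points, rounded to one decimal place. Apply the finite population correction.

Finite-population factor: (N−n)/(N−1) = (22300−1846)/(22300−1) = 0.9173.
SE(p̂) = √[p(1−p)/n · (N−n)/(N−1)] = √[0.1924/1846 × 0.9173] = 0.00978.
E = z × SE = 2.576 × 0.00978 = 0.02519 ≈ 2.5 percentage points.

2.5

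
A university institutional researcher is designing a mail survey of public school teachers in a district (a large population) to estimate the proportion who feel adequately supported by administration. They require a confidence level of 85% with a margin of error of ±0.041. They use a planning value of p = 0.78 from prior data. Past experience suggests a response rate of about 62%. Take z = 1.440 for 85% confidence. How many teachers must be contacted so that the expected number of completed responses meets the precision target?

342

Completed interviews needed: n₀ = 1.440² × 0.1716 / 0.041² ≈ 211.68 → 212.
At a 62% response rate, contacts needed = 212 / 0.62 ≈ 341.94 → 342.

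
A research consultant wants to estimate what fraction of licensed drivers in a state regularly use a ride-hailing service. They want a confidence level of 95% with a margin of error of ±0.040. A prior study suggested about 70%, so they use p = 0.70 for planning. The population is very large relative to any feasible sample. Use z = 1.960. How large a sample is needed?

505

With p = 0.70, p(1−p) = 0.2100.
n = z²·p(1−p)/E² = 1.960² × 0.2100 / 0.040² = 3.8416 × 0.2100 / 0.001600 ≈ 504.21.
Rounding up gives n = 505.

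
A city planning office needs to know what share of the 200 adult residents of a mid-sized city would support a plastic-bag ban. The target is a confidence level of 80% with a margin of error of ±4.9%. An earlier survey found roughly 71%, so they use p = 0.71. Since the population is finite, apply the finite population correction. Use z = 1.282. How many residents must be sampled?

Unadjusted: n₀ = 1.282² × 0.71 × 0.29 / 0.049² ≈ 140.94, so n₀ = 141.
Finite population correction with N = 200: n = n₀ / (1 + (n₀−1)/N) = 141 / (1 + 140/200) = 141 / 1.7000 ≈ 82.94.
Rounding up, n = 83.

83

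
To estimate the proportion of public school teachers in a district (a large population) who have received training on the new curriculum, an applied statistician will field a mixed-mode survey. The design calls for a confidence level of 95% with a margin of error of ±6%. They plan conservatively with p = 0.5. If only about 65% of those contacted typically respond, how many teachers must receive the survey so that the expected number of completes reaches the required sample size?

411

For 95% confidence, z = 1.960.
Completed interviews needed: n₀ = 1.960² × 0.2500 / 0.060² ≈ 266.78 → 267.
At a 65% response rate, contacts needed = 267 / 0.65 ≈ 410.77 → 411.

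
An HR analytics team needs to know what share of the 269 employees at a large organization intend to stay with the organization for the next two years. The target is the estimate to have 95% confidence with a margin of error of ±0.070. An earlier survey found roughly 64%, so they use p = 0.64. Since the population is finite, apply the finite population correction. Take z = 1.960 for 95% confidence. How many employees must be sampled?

Unadjusted: n₀ = 1.960² × 0.64 × 0.36 / 0.070² ≈ 180.63, so n₀ = 181.
Finite population correction with N = 269: n = n₀ / (1 + (n₀−1)/N) = 181 / (1 + 180/269) = 181 / 1.6691 ≈ 108.44.
Rounding up, n = 109.

109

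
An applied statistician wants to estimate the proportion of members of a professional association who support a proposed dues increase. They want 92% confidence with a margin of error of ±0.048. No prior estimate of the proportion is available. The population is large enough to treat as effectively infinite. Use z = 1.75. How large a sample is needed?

With no prior estimate, use p = 0.5, giving p(1−p) = 0.25.
n = z²·p(1−p)/E² = 1.75² × 0.2500 / 0.048² = 3.0625 × 0.2500 / 0.002304 ≈ 332.30.
Rounding up gives n = 333.

333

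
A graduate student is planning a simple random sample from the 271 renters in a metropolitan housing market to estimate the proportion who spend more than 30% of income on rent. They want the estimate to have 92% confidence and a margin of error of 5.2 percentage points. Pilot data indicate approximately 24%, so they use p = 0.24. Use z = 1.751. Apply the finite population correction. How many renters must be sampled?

Unadjusted: n₀ = 1.751² × 0.24 × 0.76 / 0.052² ≈ 206.82, so n₀ = 207.
Finite population correction with N = 271: n = n₀ / (1 + (n₀−1)/N) = 207 / (1 + 206/271) = 207 / 1.7601 ≈ 117.60.
Rounding up, n = 118.

118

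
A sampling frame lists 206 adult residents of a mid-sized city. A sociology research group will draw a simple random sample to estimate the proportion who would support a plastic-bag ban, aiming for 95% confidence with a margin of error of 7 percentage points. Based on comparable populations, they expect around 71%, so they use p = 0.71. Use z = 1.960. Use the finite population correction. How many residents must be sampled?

Unadjusted: n₀ = 1.960² × 0.71 × 0.29 / 0.070² ≈ 161.43, so n₀ = 162.
Finite population correction with N = 206: n = n₀ / (1 + (n₀−1)/N) = 162 / (1 + 161/206) = 162 / 1.7816 ≈ 90.93.
Rounding up, n = 91.

91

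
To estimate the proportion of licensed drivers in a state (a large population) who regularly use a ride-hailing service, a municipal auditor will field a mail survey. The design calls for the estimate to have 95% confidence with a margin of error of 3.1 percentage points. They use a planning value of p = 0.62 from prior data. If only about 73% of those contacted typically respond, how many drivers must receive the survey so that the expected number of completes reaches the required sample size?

For 95% confidence, z = 1.960.
Completed interviews needed: n₀ = 1.960² × 0.2356 / 0.031² ≈ 941.81 → 942.
At a 73% response rate, contacts needed = 942 / 0.73 ≈ 1290.41 → 1291.

1291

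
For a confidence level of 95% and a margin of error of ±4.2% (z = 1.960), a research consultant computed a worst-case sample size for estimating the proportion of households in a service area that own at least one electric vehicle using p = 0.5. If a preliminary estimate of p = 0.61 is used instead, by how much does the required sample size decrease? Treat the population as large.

Conservative (p = 0.5): n = 1.960² × 0.25 / 0.042² ≈ 544.44 → 545.
Using p = 0.61: p(1−p) = 0.2379, so n = 1.960² × 0.2379 / 0.042² ≈ 518.09 → 519.
Reduction: 545 − 519 = 26.

26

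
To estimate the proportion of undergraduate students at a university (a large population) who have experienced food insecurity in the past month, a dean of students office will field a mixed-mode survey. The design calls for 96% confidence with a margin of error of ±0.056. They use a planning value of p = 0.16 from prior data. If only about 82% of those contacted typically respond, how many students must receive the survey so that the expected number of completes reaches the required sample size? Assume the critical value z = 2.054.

221

Completed interviews needed: n₀ = 2.054² × 0.1344 / 0.056² ≈ 180.81 → 181.
At an 82% response rate, contacts needed = 181 / 0.82 ≈ 220.73 → 221.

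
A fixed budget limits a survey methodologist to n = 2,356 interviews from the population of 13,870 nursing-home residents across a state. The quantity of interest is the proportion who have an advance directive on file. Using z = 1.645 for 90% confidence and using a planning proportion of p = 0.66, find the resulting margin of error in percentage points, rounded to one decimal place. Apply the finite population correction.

1.5

Finite-population factor: (N−n)/(N−1) = (13870−2356)/(13870−1) = 0.8302.
SE(p̂) = √[p(1−p)/n · (N−n)/(N−1)] = √[0.2244/2356 × 0.8302] = 0.00889.
E = z × SE = 1.645 × 0.00889 = 0.01463 ≈ 1.5 percentage points.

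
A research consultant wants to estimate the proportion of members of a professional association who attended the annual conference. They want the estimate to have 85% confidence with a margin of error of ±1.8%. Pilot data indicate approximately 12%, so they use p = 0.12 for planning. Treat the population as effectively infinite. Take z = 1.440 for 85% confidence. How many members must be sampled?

676

With p = 0.12, p(1−p) = 0.1056.
n = z²·p(1−p)/E² = 1.440² × 0.1056 / 0.018² = 2.0736 × 0.1056 / 0.000324 ≈ 675.84.
Rounding up gives n = 676.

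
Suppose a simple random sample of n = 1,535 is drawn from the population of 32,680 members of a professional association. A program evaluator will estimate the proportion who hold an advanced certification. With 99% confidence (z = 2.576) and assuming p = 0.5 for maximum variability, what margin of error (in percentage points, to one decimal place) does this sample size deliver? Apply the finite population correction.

Finite-population factor: (N−n)/(N−1) = (32680−1535)/(32680−1) = 0.9531.
SE(p̂) = √[p(1−p)/n · (N−n)/(N−1)] = √[0.2500/1535 × 0.9531] = 0.01246.
E = z × SE = 2.576 × 0.01246 = 0.03209 ≈ 3.2 percentage points.

3.2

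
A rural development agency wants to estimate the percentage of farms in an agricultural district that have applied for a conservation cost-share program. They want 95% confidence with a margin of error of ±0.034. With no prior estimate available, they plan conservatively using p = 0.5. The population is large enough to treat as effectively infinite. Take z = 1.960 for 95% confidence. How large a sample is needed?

With p = 0.5, p(1−p) = 0.25.
n = z²·p(1−p)/E² = 1.960² × 0.2500 / 0.034² = 3.8416 × 0.2500 / 0.001156 ≈ 830.80.
Rounding up gives n = 831.

831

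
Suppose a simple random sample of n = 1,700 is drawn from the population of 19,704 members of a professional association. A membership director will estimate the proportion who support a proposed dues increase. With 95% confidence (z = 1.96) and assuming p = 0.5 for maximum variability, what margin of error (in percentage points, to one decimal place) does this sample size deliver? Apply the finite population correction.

Finite-population factor: (N−n)/(N−1) = (19704−1700)/(19704−1) = 0.9138.
SE(p̂) = √[p(1−p)/n · (N−n)/(N−1)] = √[0.2500/1700 × 0.9138] = 0.01159.
E = z × SE = 1.96 × 0.01159 = 0.02272 ≈ 2.3 percentage points.

2.3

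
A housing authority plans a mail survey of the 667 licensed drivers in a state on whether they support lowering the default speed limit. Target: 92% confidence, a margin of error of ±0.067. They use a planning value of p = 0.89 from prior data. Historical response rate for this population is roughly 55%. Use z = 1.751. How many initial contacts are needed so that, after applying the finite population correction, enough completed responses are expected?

Completed interviews needed (unadjusted): n₀ = 1.751² × 0.0979 / 0.067² ≈ 66.87 → 67.
FPC for N = 667: n = 67 / (1 + 66/667) = 67 / 1.0990 ≈ 60.97 → 61.
At a 55% response rate, contacts needed = 61 / 0.55 ≈ 110.91 → 111.

111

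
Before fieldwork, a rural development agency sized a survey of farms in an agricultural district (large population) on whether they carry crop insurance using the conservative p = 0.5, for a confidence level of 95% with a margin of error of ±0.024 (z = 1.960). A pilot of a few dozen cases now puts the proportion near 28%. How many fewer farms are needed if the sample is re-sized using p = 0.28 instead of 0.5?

323

Conservative (p = 0.5): n = 1.960² × 0.25 / 0.024² ≈ 1667.36 → 1668.
Using p = 0.28: p(1−p) = 0.2016, so n = 1.960² × 0.2016 / 0.024² ≈ 1344.56 → 1345.
Reduction: 1668 − 1345 = 323.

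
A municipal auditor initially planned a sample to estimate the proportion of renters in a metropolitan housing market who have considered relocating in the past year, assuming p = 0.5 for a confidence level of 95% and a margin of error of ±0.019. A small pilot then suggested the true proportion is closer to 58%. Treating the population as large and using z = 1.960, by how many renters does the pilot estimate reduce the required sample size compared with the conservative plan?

Conservative (p = 0.5): n = 1.960² × 0.25 / 0.019² ≈ 2660.39 → 2661.
Using p = 0.58: p(1−p) = 0.2436, so n = 1.960² × 0.2436 / 0.019² ≈ 2592.28 → 2593.
Reduction: 2661 − 2593 = 68.

68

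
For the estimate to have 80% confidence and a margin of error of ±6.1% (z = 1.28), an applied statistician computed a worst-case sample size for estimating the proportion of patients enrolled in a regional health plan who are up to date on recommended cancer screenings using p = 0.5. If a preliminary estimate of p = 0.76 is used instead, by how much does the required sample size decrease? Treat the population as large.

30

Conservative (p = 0.5): n = 1.28² × 0.25 / 0.061² ≈ 110.08 → 111.
Using p = 0.76: p(1−p) = 0.1824, so n = 1.28² × 0.1824 / 0.061² ≈ 80.31 → 81.
Reduction: 111 − 81 = 30.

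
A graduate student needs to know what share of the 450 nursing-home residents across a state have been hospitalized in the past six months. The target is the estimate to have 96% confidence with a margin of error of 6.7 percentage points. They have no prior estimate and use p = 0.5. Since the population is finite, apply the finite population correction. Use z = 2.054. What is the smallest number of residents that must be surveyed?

155

Unadjusted: n₀ = 2.054² × 0.50 × 0.50 / 0.067² ≈ 234.96, so n₀ = 235.
Finite population correction with N = 450: n = n₀ / (1 + (n₀−1)/N) = 235 / (1 + 234/450) = 235 / 1.5200 ≈ 154.61.
Rounding up, n = 155.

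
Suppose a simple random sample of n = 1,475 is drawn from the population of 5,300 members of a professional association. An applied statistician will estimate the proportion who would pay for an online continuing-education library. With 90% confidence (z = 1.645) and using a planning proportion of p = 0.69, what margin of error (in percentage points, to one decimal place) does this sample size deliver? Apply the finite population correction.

Finite-population factor: (N−n)/(N−1) = (5300−1475)/(5300−1) = 0.7218.
SE(p̂) = √[p(1−p)/n · (N−n)/(N−1)] = √[0.2139/1475 × 0.7218] = 0.01023.
E = z × SE = 1.645 × 0.01023 = 0.01683 ≈ 1.7 percentage points.

1.7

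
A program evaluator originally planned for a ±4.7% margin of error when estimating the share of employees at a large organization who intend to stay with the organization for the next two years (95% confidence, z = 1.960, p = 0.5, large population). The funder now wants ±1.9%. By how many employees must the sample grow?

2226

At ±4.7%: n = 1.960² × 0.2500 / 0.047² ≈ 434.77 → 435.
At ±1.9%: n = 1.960² × 0.2500 / 0.019² ≈ 2660.39 → 2661.
Additional respondents: 2661 − 435 = 2226.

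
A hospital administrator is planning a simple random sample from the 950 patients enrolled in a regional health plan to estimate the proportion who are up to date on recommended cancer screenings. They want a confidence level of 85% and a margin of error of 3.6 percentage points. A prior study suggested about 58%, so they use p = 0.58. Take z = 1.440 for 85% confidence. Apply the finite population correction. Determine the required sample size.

Unadjusted: n₀ = 1.440² × 0.58 × 0.42 / 0.036² ≈ 389.76, so n₀ = 390.
Finite population correction with N = 950: n = n₀ / (1 + (n₀−1)/N) = 390 / (1 + 389/950) = 390 / 1.4095 ≈ 276.70.
Rounding up, n = 277.

277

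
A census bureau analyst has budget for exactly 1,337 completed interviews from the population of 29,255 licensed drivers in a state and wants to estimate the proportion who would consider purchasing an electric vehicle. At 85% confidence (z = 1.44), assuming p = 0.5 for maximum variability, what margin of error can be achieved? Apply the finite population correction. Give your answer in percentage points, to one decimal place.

1.9

Finite-population factor: (N−n)/(N−1) = (29255−1337)/(29255−1) = 0.9543.
SE(p̂) = √[p(1−p)/n · (N−n)/(N−1)] = √[0.2500/1337 × 0.9543] = 0.01336.
E = z × SE = 1.44 × 0.01336 = 0.01924 ≈ 1.9 percentage points.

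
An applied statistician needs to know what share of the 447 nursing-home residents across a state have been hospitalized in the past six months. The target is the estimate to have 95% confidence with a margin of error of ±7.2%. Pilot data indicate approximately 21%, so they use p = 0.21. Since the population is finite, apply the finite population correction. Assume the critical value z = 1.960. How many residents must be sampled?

97

Unadjusted: n₀ = 1.960² × 0.21 × 0.79 / 0.072² ≈ 122.94, so n₀ = 123.
Finite population correction with N = 447: n = n₀ / (1 + (n₀−1)/N) = 123 / (1 + 122/447) = 123 / 1.2729 ≈ 96.63.
Rounding up, n = 97.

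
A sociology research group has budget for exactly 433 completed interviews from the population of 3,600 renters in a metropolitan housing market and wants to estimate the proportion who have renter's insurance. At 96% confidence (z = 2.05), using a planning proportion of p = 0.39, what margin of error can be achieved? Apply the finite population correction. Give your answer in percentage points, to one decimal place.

Finite-population factor: (N−n)/(N−1) = (3600−433)/(3600−1) = 0.8800.
SE(p̂) = √[p(1−p)/n · (N−n)/(N−1)] = √[0.2379/433 × 0.8800] = 0.02199.
E = z × SE = 2.05 × 0.02199 = 0.04508 ≈ 4.5 percentage points.

4.5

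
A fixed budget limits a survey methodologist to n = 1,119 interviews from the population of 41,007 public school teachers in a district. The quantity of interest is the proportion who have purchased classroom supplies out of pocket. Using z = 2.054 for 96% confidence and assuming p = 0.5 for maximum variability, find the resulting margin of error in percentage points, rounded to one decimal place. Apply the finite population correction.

Finite-population factor: (N−n)/(N−1) = (41007−1119)/(41007−1) = 0.9727.
SE(p̂) = √[p(1−p)/n · (N−n)/(N−1)] = √[0.2500/1119 × 0.9727] = 0.01474.
E = z × SE = 2.054 × 0.01474 = 0.03028 ≈ 3.0 percentage points.

3.0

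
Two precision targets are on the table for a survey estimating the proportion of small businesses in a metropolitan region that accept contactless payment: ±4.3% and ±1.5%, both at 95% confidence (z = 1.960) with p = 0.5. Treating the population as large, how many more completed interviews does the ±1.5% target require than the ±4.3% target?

At ±4.3%: n = 1.960² × 0.2500 / 0.043² ≈ 519.42 → 520.
At ±1.5%: n = 1.960² × 0.2500 / 0.015² ≈ 4268.44 → 4269.
Additional respondents: 4269 − 520 = 3749.

3749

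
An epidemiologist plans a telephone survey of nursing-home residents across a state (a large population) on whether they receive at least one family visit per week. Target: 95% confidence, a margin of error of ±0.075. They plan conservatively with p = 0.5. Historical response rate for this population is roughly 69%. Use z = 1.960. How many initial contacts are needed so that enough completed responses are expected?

Completed interviews needed: n₀ = 1.960² × 0.2500 / 0.075² ≈ 170.74 → 171.
At a 69% response rate, contacts needed = 171 / 0.69 ≈ 247.83 → 248.

248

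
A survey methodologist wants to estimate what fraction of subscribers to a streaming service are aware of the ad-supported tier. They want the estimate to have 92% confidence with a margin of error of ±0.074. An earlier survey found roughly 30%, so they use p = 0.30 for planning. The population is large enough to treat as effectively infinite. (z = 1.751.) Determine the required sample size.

118

With p = 0.30, p(1−p) = 0.2100.
n = z²·p(1−p)/E² = 1.751² × 0.2100 / 0.074² = 3.0660 × 0.2100 / 0.005476 ≈ 117.58.
Rounding up gives n = 118.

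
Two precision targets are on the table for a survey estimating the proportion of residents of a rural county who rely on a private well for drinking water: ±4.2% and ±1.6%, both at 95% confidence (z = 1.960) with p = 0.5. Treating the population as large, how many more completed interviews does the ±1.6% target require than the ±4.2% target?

At ±4.2%: n = 1.960² × 0.2500 / 0.042² ≈ 544.44 → 545.
At ±1.6%: n = 1.960² × 0.2500 / 0.016² ≈ 3751.56 → 3752.
Additional respondents: 3752 − 545 = 3207.

3207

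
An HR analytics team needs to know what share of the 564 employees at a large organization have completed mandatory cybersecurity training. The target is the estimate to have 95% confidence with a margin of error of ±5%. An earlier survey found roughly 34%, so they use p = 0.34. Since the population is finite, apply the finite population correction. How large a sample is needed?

215

For 95% confidence, z = 1.960.
Unadjusted: n₀ = 1.960² × 0.34 × 0.66 / 0.050² ≈ 344.82, so n₀ = 345.
Finite population correction with N = 564: n = n₀ / (1 + (n₀−1)/N) = 345 / (1 + 344/564) = 345 / 1.6099 ≈ 214.30.
Rounding up, n = 215.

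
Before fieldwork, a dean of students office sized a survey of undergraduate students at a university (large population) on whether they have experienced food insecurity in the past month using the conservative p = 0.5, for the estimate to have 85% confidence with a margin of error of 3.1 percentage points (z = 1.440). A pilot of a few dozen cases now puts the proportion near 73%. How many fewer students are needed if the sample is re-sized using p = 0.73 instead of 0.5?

Conservative (p = 0.5): n = 1.440² × 0.25 / 0.031² ≈ 539.44 → 540.
Using p = 0.73: p(1−p) = 0.1971, so n = 1.440² × 0.1971 / 0.031² ≈ 425.29 → 426.
Reduction: 540 − 426 = 114.

114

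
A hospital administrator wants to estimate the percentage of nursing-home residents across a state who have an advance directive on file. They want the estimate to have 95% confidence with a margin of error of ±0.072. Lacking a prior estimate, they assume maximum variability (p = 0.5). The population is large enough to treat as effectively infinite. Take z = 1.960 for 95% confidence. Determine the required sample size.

With p = 0.5, p(1−p) = 0.25.
n = z²·p(1−p)/E² = 1.960² × 0.2500 / 0.072² = 3.8416 × 0.2500 / 0.005184 ≈ 185.26.
Rounding up gives n = 186.

186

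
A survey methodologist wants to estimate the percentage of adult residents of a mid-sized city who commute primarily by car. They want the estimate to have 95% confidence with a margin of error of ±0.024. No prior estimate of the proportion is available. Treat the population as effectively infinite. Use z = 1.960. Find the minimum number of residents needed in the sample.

With no prior estimate, use p = 0.5, giving p(1−p) = 0.25.
n = z²·p(1−p)/E² = 1.960² × 0.2500 / 0.024² = 3.8416 × 0.2500 / 0.000576 ≈ 1667.36.
Rounding up gives n = 1668.

1668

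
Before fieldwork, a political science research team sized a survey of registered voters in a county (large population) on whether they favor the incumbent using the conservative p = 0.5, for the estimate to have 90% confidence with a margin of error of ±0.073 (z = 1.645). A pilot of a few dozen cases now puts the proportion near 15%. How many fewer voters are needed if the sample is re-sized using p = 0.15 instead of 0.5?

62

Conservative (p = 0.5): n = 1.645² × 0.25 / 0.073² ≈ 126.95 → 127.
Using p = 0.15: p(1−p) = 0.1275, so n = 1.645² × 0.1275 / 0.073² ≈ 64.74 → 65.
Reduction: 127 − 65 = 62.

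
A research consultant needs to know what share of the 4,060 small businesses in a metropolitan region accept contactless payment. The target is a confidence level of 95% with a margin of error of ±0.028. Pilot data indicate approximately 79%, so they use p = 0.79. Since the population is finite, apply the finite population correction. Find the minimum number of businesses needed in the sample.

For 95% confidence, z = 1.960.
Unadjusted: n₀ = 1.960² × 0.79 × 0.21 / 0.028² ≈ 812.91, so n₀ = 813.
Finite population correction with N = 4,060: n = n₀ / (1 + (n₀−1)/N) = 813 / (1 + 812/4060) = 813 / 1.2000 ≈ 677.50.
Rounding up, n = 678.

678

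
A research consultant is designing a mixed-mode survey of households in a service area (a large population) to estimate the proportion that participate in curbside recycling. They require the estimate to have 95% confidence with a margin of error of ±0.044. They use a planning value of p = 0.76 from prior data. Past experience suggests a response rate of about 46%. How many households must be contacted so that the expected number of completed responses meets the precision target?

For 95% confidence, z = 1.960.
Completed interviews needed: n₀ = 1.960² × 0.1824 / 0.044² ≈ 361.94 → 362.
At a 46% response rate, contacts needed = 362 / 0.46 ≈ 786.96 → 787.

787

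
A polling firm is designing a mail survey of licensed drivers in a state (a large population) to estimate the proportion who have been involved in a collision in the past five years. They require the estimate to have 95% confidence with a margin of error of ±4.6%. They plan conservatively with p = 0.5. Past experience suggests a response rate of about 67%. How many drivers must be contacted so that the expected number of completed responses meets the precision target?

For 95% confidence, z = 1.960.
Completed interviews needed: n₀ = 1.960² × 0.2500 / 0.046² ≈ 453.88 → 454.
At a 67% response rate, contacts needed = 454 / 0.67 ≈ 677.61 → 678.

678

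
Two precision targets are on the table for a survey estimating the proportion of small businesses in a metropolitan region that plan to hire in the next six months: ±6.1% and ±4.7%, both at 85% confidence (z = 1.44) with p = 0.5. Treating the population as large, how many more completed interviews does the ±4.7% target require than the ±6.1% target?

95

At ±6.1%: n = 1.44² × 0.2500 / 0.061² ≈ 139.32 → 140.
At ±4.7%: n = 1.44² × 0.2500 / 0.047² ≈ 234.68 → 235.
Additional respondents: 235 − 140 = 95.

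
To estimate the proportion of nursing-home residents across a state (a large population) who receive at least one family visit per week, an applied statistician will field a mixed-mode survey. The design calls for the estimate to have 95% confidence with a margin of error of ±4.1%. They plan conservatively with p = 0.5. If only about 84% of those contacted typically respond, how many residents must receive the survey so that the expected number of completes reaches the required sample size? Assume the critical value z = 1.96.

Completed interviews needed: n₀ = 1.96² × 0.2500 / 0.041² ≈ 571.33 → 572.
At an 84% response rate, contacts needed = 572 / 0.84 ≈ 680.95 → 681.

681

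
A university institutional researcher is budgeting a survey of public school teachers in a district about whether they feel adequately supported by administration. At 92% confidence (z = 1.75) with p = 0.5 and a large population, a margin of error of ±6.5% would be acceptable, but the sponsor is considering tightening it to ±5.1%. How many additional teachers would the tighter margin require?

113

At ±6.5%: n = 1.75² × 0.2500 / 0.065² ≈ 181.21 → 182.
At ±5.1%: n = 1.75² × 0.2500 / 0.051² ≈ 294.36 → 295.
Additional respondents: 295 − 182 = 113.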